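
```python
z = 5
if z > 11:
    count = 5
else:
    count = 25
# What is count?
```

Trace:
`z = 5` → z = 5
`if z > 11: ...` → z > 11 is False, take else branch → count = 25
So count = 25

Answer: 25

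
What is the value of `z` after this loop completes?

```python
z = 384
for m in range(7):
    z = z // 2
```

Halve 7 times: 384 // 2^7 = 3
`z` takes the values: 384 → 192 → 96 → 48 → 24 → 12 → 6 → 3

Answer: 3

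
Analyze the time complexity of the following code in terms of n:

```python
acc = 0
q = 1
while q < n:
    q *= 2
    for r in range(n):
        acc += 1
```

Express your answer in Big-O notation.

Each loop level contributes: log n × n. Multiplying the contributions gives O(n log n).

Answer: O(n log n)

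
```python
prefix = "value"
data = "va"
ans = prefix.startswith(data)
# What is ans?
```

Trace:
`prefix = "value"` → prefix = 'value'
`data = "va"` → data = 'va'
`ans = prefix.startswith(data)` → ans = True
So ans = True

Answer: True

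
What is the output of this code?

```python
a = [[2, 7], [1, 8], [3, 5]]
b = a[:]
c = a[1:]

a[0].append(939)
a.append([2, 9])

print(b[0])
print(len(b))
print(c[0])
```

Key concept: slice with nested mutation.
Step by step:
`a = [[2, 7], [1, 8], [3, 5]]` → a = [[2, 7], [1, 8], [3, 5]]
`b = a[:]` → b = [[2, 7], [1, 8], [3, 5]]
`c = a[1:]` → c = [[1, 8], [3, 5]]
`a[0].append(939)` → a = [[2, 7, 939], [1, 8], [3, 5]]; b = [[2, 7, 939], [1, 8], [3, 5]]
`a.append([2, 9])` → a = [[2, 7, 939], [1, 8], [3, 5], [2, 9]]
`print(b[0])` → prints [2, 7, 939]
`print(len(b))` → prints 3
`print(c[0])` → prints [1, 8]

Answer:
[2, 7, 939]
3
[1, 8]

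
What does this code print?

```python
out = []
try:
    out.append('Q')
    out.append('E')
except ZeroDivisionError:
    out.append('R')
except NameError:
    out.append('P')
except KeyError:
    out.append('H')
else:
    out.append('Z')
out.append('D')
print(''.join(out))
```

Execution trace: 'Q' (try body) → 'E' (try body, no exception) → 'Z' (else) → 'D' (after the try/except). Output: QEZD

Answer: QEZD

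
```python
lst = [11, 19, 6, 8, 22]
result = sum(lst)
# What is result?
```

Trace:
`lst = [11, 19, 6, 8, 22]` → lst = [11, 19, 6, 8, 22]
`result = sum(lst)` → result = 66
So result = 66

Answer: 66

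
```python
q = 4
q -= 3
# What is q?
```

Trace:
`q = 4` → q = 4
`q -= 3` → q = 1
So q = 1

Answer: 1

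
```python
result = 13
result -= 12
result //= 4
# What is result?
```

Trace:
`result = 13` → result = 13
`result -= 12` → result = 1
`result //= 4` → result = 0
So result = 0

Answer: 0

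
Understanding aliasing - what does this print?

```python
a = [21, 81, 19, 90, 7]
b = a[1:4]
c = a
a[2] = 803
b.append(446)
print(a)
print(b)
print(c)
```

Key concept: slice vs alias.
Step by step:
`a = [21, 81, 19, 90, 7]` → a = [21, 81, 19, 90, 7]
`b = a[1:4]` → b = [81, 19, 90]
`c = a` → c = [21, 81, 19, 90, 7] (same object as a)
`a[2] = 803` → a = [21, 81, 803, 90, 7] (same object as c); c = [21, 81, 803, 90, 7] (same object as a)
`b.append(446)` → b = [81, 19, 90, 446]
`print(a)` → prints [21, 81, 803, 90, 7]
`print(b)` → prints [81, 19, 90, 446]
`print(c)` → prints [21, 81, 803, 90, 7]

Answer:
[21, 81, 803, 90, 7]
[81, 19, 90, 446]
[21, 81, 803, 90, 7]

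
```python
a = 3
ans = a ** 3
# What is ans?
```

Trace:
`a = 3` → a = 3
`ans = a ** 3` → ans = 27
So ans = 27

Answer: 27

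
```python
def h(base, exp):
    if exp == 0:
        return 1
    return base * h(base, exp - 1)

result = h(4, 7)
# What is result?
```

h(4, 7) = 4 * 4 * 4 * 4 * 4 * 4 * 4 = 16384

Answer: 16384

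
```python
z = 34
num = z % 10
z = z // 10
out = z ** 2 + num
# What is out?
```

Trace:
`z = 34` → z = 34
`num = z % 10` → num = 4
`z = z // 10` → z = 3
`out = z ** 2 + num` → out = 13
So out = 13

Answer: 13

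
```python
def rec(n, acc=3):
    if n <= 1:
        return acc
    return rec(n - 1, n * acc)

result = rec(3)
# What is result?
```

Accumulator trace (n, acc): (3, 3) -> (2, 9) -> (1, 18) -> return 18

Answer: 18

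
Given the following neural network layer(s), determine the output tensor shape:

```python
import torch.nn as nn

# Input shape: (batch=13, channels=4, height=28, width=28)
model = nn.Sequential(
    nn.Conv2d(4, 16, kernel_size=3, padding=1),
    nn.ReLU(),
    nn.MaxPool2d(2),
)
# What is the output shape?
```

Input: (13, 4, 28, 28) -> after Conv2d: (13, 16, 28, 28) -> after ReLU: (13, 16, 28, 28) -> Output: (13, 16, 14, 14)

Answer: (13, 16, 14, 14)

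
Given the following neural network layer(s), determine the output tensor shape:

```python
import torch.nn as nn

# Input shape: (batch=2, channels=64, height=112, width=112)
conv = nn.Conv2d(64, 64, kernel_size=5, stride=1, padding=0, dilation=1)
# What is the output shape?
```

Input: (2, 64, 112, 112) -> Output: (2, 64, 108, 108)

Answer: (2, 64, 108, 108)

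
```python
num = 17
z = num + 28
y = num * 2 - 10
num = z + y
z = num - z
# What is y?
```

Trace:
`num = 17` → num = 17
`z = num + 28` → z = 45
`y = num * 2 - 10` → y = 24
`num = z + y` → num = 69
`z = num - z` → z = 24
So y = 24

Answer: 24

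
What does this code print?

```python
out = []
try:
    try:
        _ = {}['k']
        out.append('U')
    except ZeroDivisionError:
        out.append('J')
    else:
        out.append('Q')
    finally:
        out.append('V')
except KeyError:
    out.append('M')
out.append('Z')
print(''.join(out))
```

Execution trace: 'V' (inner finally) → 'M' (outer except KeyError) → 'Z' (after the try/except). Output: VMZ

Answer: VMZ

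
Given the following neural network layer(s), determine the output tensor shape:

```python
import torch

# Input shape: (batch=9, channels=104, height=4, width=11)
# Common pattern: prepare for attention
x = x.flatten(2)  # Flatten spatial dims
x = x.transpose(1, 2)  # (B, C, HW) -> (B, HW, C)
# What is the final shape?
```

Input: (9, 104, 4, 11) -> after flatten(2): (9, 104, 44) -> Output: (9, 44, 104)

Answer: (9, 44, 104)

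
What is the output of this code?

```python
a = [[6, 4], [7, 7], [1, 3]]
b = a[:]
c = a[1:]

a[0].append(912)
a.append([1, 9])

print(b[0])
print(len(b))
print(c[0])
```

Key concept: slice with nested mutation.
Step by step:
`a = [[6, 4], [7, 7], [1, 3]]` → a = [[6, 4], [7, 7], [1, 3]]
`b = a[:]` → b = [[6, 4], [7, 7], [1, 3]]
`c = a[1:]` → c = [[7, 7], [1, 3]]
`a[0].append(912)` → a = [[6, 4, 912], [7, 7], [1, 3]]; b = [[6, 4, 912], [7, 7], [1, 3]]
`a.append([1, 9])` → a = [[6, 4, 912], [7, 7], [1, 3], [1, 9]]
`print(b[0])` → prints [6, 4, 912]
`print(len(b))` → prints 3
`print(c[0])` → prints [7, 7]

Answer:
[6, 4, 912]
3
[7, 7]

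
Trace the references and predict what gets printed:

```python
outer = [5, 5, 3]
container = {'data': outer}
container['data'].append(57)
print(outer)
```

Key concept: dict holds reference to list.
Step by step:
`outer = [5, 5, 3]` → outer = [5, 5, 3]
`container = {'data': outer}` → container = {'data': [5, 5, 3]}
`container['data'].append(57)` → outer = [5, 5, 3, 57]; container = {'data': [5, 5, 3, 57]}
`print(outer)` → prints [5, 5, 3, 57]

Answer: [5, 5, 3, 57]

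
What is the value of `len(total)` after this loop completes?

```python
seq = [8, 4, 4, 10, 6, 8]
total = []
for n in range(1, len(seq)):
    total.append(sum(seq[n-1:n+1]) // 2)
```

Number of 2-element averages
`total` takes the values: [] → [6] → [6, 4] → [6, 4, 7] → [6, 4, 7, 8] → [6, 4, 7, 8, 7]
So `len(total)` = 5

Answer: 5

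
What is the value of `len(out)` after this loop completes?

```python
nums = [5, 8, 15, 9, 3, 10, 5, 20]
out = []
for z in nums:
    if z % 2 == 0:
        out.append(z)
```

Count even numbers in [5, 8, 15, 9, 3, 10, 5, 20]
`out` takes the values: [] → [8] → [8, 10] → [8, 10, 20]
So `len(out)` = 3

Answer: 3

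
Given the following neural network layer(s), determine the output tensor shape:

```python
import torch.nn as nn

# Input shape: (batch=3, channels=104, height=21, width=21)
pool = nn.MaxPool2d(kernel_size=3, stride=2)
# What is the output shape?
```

Input: (3, 104, 21, 21) -> Output: (3, 104, 10, 10)

Answer: (3, 104, 10, 10)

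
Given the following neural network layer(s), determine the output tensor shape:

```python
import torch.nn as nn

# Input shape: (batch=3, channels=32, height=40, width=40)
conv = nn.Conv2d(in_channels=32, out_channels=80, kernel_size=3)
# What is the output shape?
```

Input: (3, 32, 40, 40) -> Output: (3, 80, 38, 38)

Answer: (3, 80, 38, 38)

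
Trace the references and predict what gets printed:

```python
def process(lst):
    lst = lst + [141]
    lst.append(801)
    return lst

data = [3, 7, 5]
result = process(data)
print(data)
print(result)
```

Key concept: rebinding parameter vs mutation.
Step by step:
`data = [3, 7, 5]` → data = [3, 7, 5]
`result = process(data)` → result = [3, 7, 5, 141, 801]
`print(data)` → prints [3, 7, 5]
`print(result)` → prints [3, 7, 5, 141, 801]

Answer:
[3, 7, 5]
[3, 7, 5, 141, 801]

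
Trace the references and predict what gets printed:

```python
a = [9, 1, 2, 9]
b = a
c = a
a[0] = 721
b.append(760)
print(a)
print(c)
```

Key concept: multiple aliases.
Step by step:
`a = [9, 1, 2, 9]` → a = [9, 1, 2, 9]
`b = a` → b = [9, 1, 2, 9] (same object as a)
`c = a` → c = [9, 1, 2, 9] (same object as a, b)
`a[0] = 721` → a = [721, 1, 2, 9] (same object as b, c); b = [721, 1, 2, 9] (same object as a, c); c = [721, 1, 2, 9] (same object as a, b)
`b.append(760)` → a = [721, 1, 2, 9, 760] (same object as b, c); b = [721, 1, 2, 9, 760] (same object as a, c); c = [721, 1, 2, 9, 760] (same object as a, b)
`print(a)` → prints [721, 1, 2, 9, 760]
`print(c)` → prints [721, 1, 2, 9, 760]

Answer:
[721, 1, 2, 9, 760]
[721, 1, 2, 9, 760]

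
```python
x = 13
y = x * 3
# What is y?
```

Trace:
`x = 13` → x = 13
`y = x * 3` → y = 39
So y = 39

Answer: 39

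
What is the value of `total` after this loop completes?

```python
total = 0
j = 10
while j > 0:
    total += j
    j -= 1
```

Sum 10 down to 1
`total` takes the values: 0 → 10 → 19 → 27 → 34 → 40 → 45 → 49 → 52 → 54 → 55

Answer: 55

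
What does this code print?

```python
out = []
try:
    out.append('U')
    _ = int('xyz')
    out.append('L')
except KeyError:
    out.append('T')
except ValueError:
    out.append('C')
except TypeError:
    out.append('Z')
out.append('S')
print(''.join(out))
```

Execution trace: 'U' (try body) → 'C' (except ValueError) → 'S' (after the try/except). Output: UCS

Answer: UCS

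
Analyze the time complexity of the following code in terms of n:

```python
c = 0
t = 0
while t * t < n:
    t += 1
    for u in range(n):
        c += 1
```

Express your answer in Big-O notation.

Each loop level contributes: √n × n. Multiplying the contributions gives O(n√n).

Answer: O(n√n)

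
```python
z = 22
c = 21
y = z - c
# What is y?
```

Trace:
`z = 22` → z = 22
`c = 21` → c = 21
`y = z - c` → y = 1
So y = 1

Answer: 1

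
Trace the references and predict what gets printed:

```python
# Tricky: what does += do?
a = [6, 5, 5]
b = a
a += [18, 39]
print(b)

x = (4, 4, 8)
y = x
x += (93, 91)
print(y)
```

Key concept: += behavior differs for mutable vs immutable.
Step by step:
`a = [6, 5, 5]` → a = [6, 5, 5]
`b = a` → b = [6, 5, 5] (same object as a)
`a += [18, 39]` → a = [6, 5, 5, 18, 39] (same object as b); b = [6, 5, 5, 18, 39] (same object as a)
`print(b)` → prints [6, 5, 5, 18, 39]
`x = (4, 4, 8)` → x = (4, 4, 8)
`y = x` → y = (4, 4, 8)
`x += (93, 91)` → x = (4, 4, 8, 93, 91)
`print(y)` → prints (4, 4, 8)

Answer:
[6, 5, 5, 18, 39]
(4, 4, 8)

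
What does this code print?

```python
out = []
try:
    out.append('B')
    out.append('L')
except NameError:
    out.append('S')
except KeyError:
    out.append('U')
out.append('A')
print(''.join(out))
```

Execution trace: 'B' (try body) → 'L' (try body, no exception) → 'A' (after the try/except). Output: BLA

Answer: BLA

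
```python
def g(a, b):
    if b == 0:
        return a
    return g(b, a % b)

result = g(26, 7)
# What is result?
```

g(26, 7) -> g(7, 5) -> g(5, 2) -> g(2, 1) -> g(1, 0) -> 1

Answer: 1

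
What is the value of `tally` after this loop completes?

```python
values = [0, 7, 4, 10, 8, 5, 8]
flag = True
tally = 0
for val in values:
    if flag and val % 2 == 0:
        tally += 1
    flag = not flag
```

Count even values at even positions
`tally` takes the values: 0 → 1 → 2 → 3 → 4

Answer: 4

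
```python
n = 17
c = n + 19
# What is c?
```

Trace:
`n = 17` → n = 17
`c = n + 19` → c = 36
So c = 36

Answer: 36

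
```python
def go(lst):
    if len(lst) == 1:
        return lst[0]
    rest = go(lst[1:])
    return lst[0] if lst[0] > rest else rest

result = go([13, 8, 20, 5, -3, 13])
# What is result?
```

Recursive max over [13, 8, 20, 5, -3, 13] = 20

Answer: 20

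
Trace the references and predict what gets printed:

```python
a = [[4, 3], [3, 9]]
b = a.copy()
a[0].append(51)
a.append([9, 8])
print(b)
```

Key concept: shallow copy with nested lists.
Step by step:
`a = [[4, 3], [3, 9]]` → a = [[4, 3], [3, 9]]
`b = a.copy()` → b = [[4, 3], [3, 9]]
`a[0].append(51)` → a = [[4, 3, 51], [3, 9]]; b = [[4, 3, 51], [3, 9]]
`a.append([9, 8])` → a = [[4, 3, 51], [3, 9], [9, 8]]
`print(b)` → prints [[4, 3, 51], [3, 9]]

Answer: [[4, 3, 51], [3, 9]]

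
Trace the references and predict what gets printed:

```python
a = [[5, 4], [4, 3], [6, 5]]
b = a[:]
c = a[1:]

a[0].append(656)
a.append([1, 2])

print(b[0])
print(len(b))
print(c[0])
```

Key concept: slice with nested mutation.
Step by step:
`a = [[5, 4], [4, 3], [6, 5]]` → a = [[5, 4], [4, 3], [6, 5]]
`b = a[:]` → b = [[5, 4], [4, 3], [6, 5]]
`c = a[1:]` → c = [[4, 3], [6, 5]]
`a[0].append(656)` → a = [[5, 4, 656], [4, 3], [6, 5]]; b = [[5, 4, 656], [4, 3], [6, 5]]
`a.append([1, 2])` → a = [[5, 4, 656], [4, 3], [6, 5], [1, 2]]
`print(b[0])` → prints [5, 4, 656]
`print(len(b))` → prints 3
`print(c[0])` → prints [4, 3]

Answer:
[5, 4, 656]
3
[4, 3]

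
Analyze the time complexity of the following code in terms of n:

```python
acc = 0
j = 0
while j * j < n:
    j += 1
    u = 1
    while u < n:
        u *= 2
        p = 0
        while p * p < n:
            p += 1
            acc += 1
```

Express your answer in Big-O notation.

Each loop level contributes: √n × log n × √n. Multiplying the contributions gives O(n log n).

Answer: O(n log n)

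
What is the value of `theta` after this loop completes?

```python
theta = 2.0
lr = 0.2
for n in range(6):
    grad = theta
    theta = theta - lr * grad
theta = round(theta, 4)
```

Gradient descent: w = 2.0 * (1 - 0.2)^6
`theta` takes the values: 2.0 → 1.6 → 1.28 → 1.024 → 0.8192 → 0.65536 → 0.524288 → 0.5243

Answer: 0.5243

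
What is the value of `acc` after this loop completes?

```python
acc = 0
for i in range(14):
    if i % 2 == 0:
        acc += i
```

Sum of even numbers 0 to 13
`acc` takes the values: 0 → 2 → 6 → 12 → 20 → 30 → 42

Answer: 42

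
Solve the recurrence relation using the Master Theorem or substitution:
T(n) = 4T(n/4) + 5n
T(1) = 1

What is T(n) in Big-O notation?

By Master Theorem: a=4, b=4, f(n)=5n. Since log_4(4) = 1 and f(n) = Θ(n^1), Case 2 applies. T(n) = O(n log n).

Answer: O(n log n)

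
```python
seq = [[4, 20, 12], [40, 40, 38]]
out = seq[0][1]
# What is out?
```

Trace:
`seq = [[4, 20, 12], [40, 40, 38]]` → seq = [[4, 20, 12], [40, 40, 38]]
`out = seq[0][1]` → out = 20
So out = 20

Answer: 20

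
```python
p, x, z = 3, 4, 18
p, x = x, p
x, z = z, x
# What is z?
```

Trace:
`p, x, z = 3, 4, 18` → p = 3; x = 4; z = 18
`p, x = x, p` → p = 4; x = 3
`x, z = z, x` → x = 18; z = 3
So z = 3

Answer: 3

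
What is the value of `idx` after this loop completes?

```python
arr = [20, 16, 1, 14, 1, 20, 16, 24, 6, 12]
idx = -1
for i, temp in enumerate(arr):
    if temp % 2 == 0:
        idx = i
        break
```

First even number index in [20, 16, 1, 14, 1, 20, 16, 24, 6, 12]
`idx` takes the values: -1 → 0

Answer: 0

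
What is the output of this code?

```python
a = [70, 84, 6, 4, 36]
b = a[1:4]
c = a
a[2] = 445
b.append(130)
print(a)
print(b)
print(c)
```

Key concept: slice vs alias.
Step by step:
`a = [70, 84, 6, 4, 36]` → a = [70, 84, 6, 4, 36]
`b = a[1:4]` → b = [84, 6, 4]
`c = a` → c = [70, 84, 6, 4, 36] (same object as a)
`a[2] = 445` → a = [70, 84, 445, 4, 36] (same object as c); c = [70, 84, 445, 4, 36] (same object as a)
`b.append(130)` → b = [84, 6, 4, 130]
`print(a)` → prints [70, 84, 445, 4, 36]
`print(b)` → prints [84, 6, 4, 130]
`print(c)` → prints [70, 84, 445, 4, 36]

Answer:
[70, 84, 445, 4, 36]
[84, 6, 4, 130]
[70, 84, 445, 4, 36]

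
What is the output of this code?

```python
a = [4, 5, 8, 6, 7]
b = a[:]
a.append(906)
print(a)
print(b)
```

Key concept: slice [:] creates copy.
Step by step:
`a = [4, 5, 8, 6, 7]` → a = [4, 5, 8, 6, 7]
`b = a[:]` → b = [4, 5, 8, 6, 7]
`a.append(906)` → a = [4, 5, 8, 6, 7, 906]
`print(a)` → prints [4, 5, 8, 6, 7, 906]
`print(b)` → prints [4, 5, 8, 6, 7]

Answer:
[4, 5, 8, 6, 7, 906]
[4, 5, 8, 6, 7]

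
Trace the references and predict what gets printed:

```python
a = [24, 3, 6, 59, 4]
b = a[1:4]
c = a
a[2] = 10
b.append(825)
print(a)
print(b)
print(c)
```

Key concept: slice vs alias.
Step by step:
`a = [24, 3, 6, 59, 4]` → a = [24, 3, 6, 59, 4]
`b = a[1:4]` → b = [3, 6, 59]
`c = a` → c = [24, 3, 6, 59, 4] (same object as a)
`a[2] = 10` → a = [24, 3, 10, 59, 4] (same object as c); c = [24, 3, 10, 59, 4] (same object as a)
`b.append(825)` → b = [3, 6, 59, 825]
`print(a)` → prints [24, 3, 10, 59, 4]
`print(b)` → prints [3, 6, 59, 825]
`print(c)` → prints [24, 3, 10, 59, 4]

Answer:
[24, 3, 10, 59, 4]
[3, 6, 59, 825]
[24, 3, 10, 59, 4]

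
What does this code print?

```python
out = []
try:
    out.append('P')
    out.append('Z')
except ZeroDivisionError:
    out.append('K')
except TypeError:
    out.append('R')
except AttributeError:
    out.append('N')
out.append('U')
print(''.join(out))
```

Execution trace: 'P' (try body) → 'Z' (try body, no exception) → 'U' (after the try/except). Output: PZU

Answer: PZU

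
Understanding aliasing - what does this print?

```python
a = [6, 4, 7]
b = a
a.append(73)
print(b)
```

Key concept: basic list aliasing.
Step by step:
`a = [6, 4, 7]` → a = [6, 4, 7]
`b = a` → b = [6, 4, 7] (same object as a)
`a.append(73)` → a = [6, 4, 7, 73] (same object as b); b = [6, 4, 7, 73] (same object as a)
`print(b)` → prints [6, 4, 7, 73]

Answer: [6, 4, 7, 73]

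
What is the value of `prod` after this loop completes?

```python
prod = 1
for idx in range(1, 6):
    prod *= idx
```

5! = 120
`prod` takes the values: 1 → 2 → 6 → 24 → 120

Answer: 120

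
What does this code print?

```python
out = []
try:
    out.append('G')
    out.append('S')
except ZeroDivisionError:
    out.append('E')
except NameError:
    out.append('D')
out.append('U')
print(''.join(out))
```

Execution trace: 'G' (try body) → 'S' (try body, no exception) → 'U' (after the try/except). Output: GSU

Answer: GSU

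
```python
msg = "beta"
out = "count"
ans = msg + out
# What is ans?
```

Trace:
`msg = "beta"` → msg = 'beta'
`out = "count"` → out = 'count'
`ans = msg + out` → ans = 'betacount'
So ans = 'betacount'

Answer: 'betacount'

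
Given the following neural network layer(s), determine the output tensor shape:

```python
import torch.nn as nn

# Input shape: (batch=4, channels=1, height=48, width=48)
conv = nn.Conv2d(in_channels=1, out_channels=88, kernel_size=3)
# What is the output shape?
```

Input: (4, 1, 48, 48) -> Output: (4, 88, 46, 46)

Answer: (4, 88, 46, 46)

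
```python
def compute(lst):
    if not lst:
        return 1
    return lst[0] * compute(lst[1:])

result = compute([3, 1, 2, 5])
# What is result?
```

Product over [3, 1, 2, 5] = 3 * 1 * 2 * 5 = 30

Answer: 30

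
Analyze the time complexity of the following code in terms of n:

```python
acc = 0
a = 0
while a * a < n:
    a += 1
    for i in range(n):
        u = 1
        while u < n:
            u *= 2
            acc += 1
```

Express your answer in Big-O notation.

Each loop level contributes: √n × n × log n. Multiplying the contributions gives O(n√n log n).

Answer: O(n√n log n)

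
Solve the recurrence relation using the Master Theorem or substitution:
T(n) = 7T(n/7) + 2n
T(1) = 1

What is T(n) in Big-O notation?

By Master Theorem: a=7, b=7, f(n)=2n. Since log_7(7) = 1 and f(n) = Θ(n^1), Case 2 applies. T(n) = O(n log n).

Answer: O(n log n)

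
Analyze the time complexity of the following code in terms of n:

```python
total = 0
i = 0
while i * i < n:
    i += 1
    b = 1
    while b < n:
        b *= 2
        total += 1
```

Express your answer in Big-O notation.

Each loop level contributes: √n × log n. Multiplying the contributions gives O(√n log n).

Answer: O(√n log n)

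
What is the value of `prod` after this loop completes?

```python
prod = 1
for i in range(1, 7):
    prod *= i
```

6! = 720
`prod` takes the values: 1 → 2 → 6 → 24 → 120 → 720

Answer: 720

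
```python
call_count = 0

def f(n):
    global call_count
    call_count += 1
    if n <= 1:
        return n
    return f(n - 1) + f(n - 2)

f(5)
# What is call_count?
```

Calls(n) = 1 + Calls(n-1) + Calls(n-2); Calls(0)=Calls(1)=1. For n=5 this gives 15.

Answer: 15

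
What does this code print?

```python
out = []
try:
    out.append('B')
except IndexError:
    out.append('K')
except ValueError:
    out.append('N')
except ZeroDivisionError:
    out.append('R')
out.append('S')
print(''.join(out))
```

Execution trace: 'B' (try body, no exception) → 'S' (after the try/except). Output: BS

Answer: BS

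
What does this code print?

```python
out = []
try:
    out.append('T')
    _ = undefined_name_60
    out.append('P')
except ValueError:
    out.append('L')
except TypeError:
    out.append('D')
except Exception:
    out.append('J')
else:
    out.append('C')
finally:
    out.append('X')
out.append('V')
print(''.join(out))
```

Execution trace: 'T' (try body) → 'J' (except Exception) → 'X' (finally) → 'V' (after the try/except). Output: TJXV

Answer: TJXV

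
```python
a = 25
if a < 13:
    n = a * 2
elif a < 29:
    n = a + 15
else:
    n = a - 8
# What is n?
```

Trace:
`a = 25` → a = 25
`if a < 13: ...` → a < 13 is False, a < 29 is True → n = 40
So n = 40

Answer: 40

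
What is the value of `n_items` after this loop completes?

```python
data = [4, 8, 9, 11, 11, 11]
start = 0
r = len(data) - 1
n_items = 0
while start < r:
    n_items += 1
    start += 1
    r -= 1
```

Iterations until pointers meet (list length 6)
`n_items` takes the values: 0 → 1 → 2 → 3

Answer: 3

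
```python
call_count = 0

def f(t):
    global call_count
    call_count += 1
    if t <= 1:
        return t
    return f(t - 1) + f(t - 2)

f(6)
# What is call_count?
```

Calls(t) = 1 + Calls(t-1) + Calls(t-2); Calls(0)=Calls(1)=1. For t=6 this gives 25.

Answer: 25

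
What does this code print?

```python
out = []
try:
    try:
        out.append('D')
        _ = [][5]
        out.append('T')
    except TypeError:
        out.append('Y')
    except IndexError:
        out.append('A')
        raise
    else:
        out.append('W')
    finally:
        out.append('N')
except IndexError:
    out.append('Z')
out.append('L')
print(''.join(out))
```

Execution trace: 'D' (inner try body) → 'A' (inner except IndexError) → 'N' (inner finally) → 'Z' (outer except IndexError) → 'L' (after the try/except). Output: DANZL

Answer: DANZL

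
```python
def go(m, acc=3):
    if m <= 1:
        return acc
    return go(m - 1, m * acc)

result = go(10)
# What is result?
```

Accumulator trace (n, acc): (10, 3) -> (9, 30) -> (8, 270) -> (7, 2160) -> (6, 15120) -> (5, 90720) -> (4, 453600) -> (3, 1814400) -> (2, 5443200) -> (1, 10886400) -> return 10886400

Answer: 10886400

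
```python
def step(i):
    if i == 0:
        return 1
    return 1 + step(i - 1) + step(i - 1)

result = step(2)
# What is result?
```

step(i) = 1 + 2·step(i-1), step(0)=1. Closed form: (1+1)·2^2 - 1 = 7.

Answer: 7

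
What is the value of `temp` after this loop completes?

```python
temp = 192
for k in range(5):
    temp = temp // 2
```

Halve 5 times: 192 // 2^5 = 6
`temp` takes the values: 192 → 96 → 48 → 24 → 12 → 6

Answer: 6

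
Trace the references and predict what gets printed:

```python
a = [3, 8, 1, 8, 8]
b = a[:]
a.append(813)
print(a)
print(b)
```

Key concept: slice [:] creates copy.
Step by step:
`a = [3, 8, 1, 8, 8]` → a = [3, 8, 1, 8, 8]
`b = a[:]` → b = [3, 8, 1, 8, 8]
`a.append(813)` → a = [3, 8, 1, 8, 8, 813]
`print(a)` → prints [3, 8, 1, 8, 8, 813]
`print(b)` → prints [3, 8, 1, 8, 8]

Answer:
[3, 8, 1, 8, 8, 813]
[3, 8, 1, 8, 8]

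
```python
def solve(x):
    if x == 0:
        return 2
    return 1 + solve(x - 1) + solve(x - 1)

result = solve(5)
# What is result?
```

solve(x) = 1 + 2·solve(x-1), solve(0)=2. Closed form: (2+1)·2^5 - 1 = 95.

Answer: 95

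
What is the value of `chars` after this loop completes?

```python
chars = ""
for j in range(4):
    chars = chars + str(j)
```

Concatenate digits 0 to 3
`chars` takes the values: "" → "0" → "01" → "012" → "0123"

Answer: "0123"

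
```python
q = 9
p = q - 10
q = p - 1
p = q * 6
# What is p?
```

Trace:
`q = 9` → q = 9
`p = q - 10` → p = -1
`q = p - 1` → q = -2
`p = q * 6` → p = -12
So p = -12

Answer: -12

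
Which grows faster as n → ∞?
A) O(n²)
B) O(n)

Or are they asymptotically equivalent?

O(n²) vs O(n): Higher order terms dominate.

Answer: A) O(n²) grows faster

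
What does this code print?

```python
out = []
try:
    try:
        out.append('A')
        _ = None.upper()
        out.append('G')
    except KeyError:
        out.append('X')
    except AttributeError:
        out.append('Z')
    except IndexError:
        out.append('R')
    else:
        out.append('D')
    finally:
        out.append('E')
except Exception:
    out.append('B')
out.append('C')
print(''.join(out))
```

Execution trace: 'A' (inner try body) → 'Z' (inner except AttributeError) → 'E' (inner finally) → 'C' (after the try/except). Output: AZEC

Answer: AZEC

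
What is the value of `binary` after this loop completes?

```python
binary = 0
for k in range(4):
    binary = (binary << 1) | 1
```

Build 4 consecutive 1-bits: 0b1111
`binary` takes the values: 0 → 1 → 3 → 7 → 15

Answer: 15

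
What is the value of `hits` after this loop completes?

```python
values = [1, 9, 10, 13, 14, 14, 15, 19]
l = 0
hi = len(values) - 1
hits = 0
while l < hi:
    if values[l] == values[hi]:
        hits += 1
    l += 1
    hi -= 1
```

Count matching pairs from ends
`hits` takes the values: 0

Answer: 0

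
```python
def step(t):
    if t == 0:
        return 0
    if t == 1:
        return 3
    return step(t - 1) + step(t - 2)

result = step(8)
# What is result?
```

Build up from base cases: step(0)=0, step(1)=3, step(2)=3, step(3)=6, step(4)=9, step(5)=15, step(6)=24, ..., step(8)=63

Answer: 63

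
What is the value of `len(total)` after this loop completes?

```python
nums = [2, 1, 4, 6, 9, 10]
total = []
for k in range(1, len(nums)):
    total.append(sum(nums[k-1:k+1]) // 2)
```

Number of 2-element averages
`total` takes the values: [] → [1] → [1, 2] → [1, 2, 5] → [1, 2, 5, 7] → [1, 2, 5, 7, 9]
So `len(total)` = 5

Answer: 5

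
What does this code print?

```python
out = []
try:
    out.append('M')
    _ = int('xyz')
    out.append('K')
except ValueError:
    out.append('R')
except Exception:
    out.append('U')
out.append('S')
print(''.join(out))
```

Execution trace: 'M' (try body) → 'R' (except ValueError) → 'S' (after the try/except). Output: MRS

Answer: MRS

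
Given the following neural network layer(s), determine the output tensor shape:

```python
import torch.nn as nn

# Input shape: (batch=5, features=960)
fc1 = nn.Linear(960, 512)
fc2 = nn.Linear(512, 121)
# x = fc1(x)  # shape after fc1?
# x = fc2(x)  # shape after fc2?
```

Input: (5, 960) -> after fc1: (5, 512) -> Output: (5, 121)

Answer: (5, 121)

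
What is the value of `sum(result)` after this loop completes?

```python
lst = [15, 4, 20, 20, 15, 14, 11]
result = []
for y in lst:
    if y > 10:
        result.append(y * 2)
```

Sum of doubled values > 10
`result` takes the values: [] → [30] → [30, 40] → [30, 40, 40] → [30, 40, 40, 30] → [30, 40, 40, 30, 28] → [30, 40, 40, 30, 28, 22]
So `sum(result)` = 190

Answer: 190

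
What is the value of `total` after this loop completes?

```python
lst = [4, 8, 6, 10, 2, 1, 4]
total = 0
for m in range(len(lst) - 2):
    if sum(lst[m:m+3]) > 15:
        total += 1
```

Count windows with sum > 15
`total` takes the values: 0 → 1 → 2 → 3

Answer: 3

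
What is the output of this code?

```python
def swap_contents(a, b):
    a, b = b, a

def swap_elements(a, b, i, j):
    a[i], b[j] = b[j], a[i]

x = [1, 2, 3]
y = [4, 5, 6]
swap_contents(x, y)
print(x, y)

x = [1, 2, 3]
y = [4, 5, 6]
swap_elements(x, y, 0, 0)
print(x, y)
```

Key concept: parameter rebinding vs mutation.
Step by step:
`x = [1, 2, 3]` → x = [1, 2, 3]
`y = [4, 5, 6]` → y = [4, 5, 6]
`swap_contents(x, y)` → no visible change to tracked variables
`print(x, y)` → prints [1, 2, 3] [4, 5, 6]
`x = [1, 2, 3]` → x = [1, 2, 3]
`y = [4, 5, 6]` → y = [4, 5, 6]
`swap_elements(x, y, 0, 0)` → x = [4, 2, 3]; y = [1, 5, 6]
`print(x, y)` → prints [4, 2, 3] [1, 5, 6]

Answer:
[1, 2, 3] [4, 5, 6]
[4, 2, 3] [1, 5, 6]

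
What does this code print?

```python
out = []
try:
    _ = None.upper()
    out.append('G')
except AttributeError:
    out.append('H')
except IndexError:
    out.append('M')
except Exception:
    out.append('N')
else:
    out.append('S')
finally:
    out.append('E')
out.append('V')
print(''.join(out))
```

Execution trace: 'H' (except AttributeError) → 'E' (finally) → 'V' (after the try/except). Output: HEV

Answer: HEV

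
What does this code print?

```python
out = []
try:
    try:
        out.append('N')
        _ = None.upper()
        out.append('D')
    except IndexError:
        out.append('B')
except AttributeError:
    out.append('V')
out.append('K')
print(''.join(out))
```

Execution trace: 'N' (try body) → 'V' (outer except AttributeError) → 'K' (after the try/except). Output: NVK

Answer: NVK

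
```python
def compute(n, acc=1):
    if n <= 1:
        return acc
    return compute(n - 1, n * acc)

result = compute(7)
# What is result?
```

Accumulator trace (n, acc): (7, 1) -> (6, 7) -> (5, 42) -> (4, 210) -> (3, 840) -> (2, 2520) -> (1, 5040) -> return 5040

Answer: 5040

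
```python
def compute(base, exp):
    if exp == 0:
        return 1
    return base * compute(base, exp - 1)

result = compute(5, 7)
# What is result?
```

compute(5, 7) = 5 * 5 * 5 * 5 * 5 * 5 * 5 = 78125

Answer: 78125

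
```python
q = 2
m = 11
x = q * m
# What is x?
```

Trace:
`q = 2` → q = 2
`m = 11` → m = 11
`x = q * m` → x = 22
So x = 22

Answer: 22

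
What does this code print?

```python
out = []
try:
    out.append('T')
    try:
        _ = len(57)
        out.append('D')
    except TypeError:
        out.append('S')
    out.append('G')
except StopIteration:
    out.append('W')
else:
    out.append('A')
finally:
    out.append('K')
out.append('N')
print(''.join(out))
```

Execution trace: 'T' (try body) → 'S' (inner except TypeError) → 'G' (try body, no exception) → 'A' (else) → 'K' (finally) → 'N' (after the try/except). Output: TSGAKN

Answer: TSGAKN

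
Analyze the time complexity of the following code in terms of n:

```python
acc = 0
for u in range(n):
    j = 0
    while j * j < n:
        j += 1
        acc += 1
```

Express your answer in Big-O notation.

Each loop level contributes: n × √n. Multiplying the contributions gives O(n√n).

Answer: O(n√n)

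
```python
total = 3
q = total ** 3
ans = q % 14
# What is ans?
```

Trace:
`total = 3` → total = 3
`q = total ** 3` → q = 27
`ans = q % 14` → ans = 13
So ans = 13

Answer: 13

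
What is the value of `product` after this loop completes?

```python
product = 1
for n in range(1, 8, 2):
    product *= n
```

Product of 1, 3, 5, ... up to 7
`product` takes the values: 1 → 3 → 15 → 105

Answer: 105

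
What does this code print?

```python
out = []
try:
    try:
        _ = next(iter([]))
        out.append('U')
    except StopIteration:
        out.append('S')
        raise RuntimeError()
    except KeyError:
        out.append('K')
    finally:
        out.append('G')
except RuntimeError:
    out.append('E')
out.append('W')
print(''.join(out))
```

Execution trace: 'S' (inner except StopIteration) → 'G' (inner finally) → 'E' (outer except RuntimeError) → 'W' (after the try/except). Output: SGEW

Answer: SGEW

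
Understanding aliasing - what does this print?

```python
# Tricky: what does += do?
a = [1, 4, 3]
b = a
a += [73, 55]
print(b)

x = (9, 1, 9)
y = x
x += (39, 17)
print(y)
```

Key concept: += behavior differs for mutable vs immutable.
Step by step:
`a = [1, 4, 3]` → a = [1, 4, 3]
`b = a` → b = [1, 4, 3] (same object as a)
`a += [73, 55]` → a = [1, 4, 3, 73, 55] (same object as b); b = [1, 4, 3, 73, 55] (same object as a)
`print(b)` → prints [1, 4, 3, 73, 55]
`x = (9, 1, 9)` → x = (9, 1, 9)
`y = x` → y = (9, 1, 9)
`x += (39, 17)` → x = (9, 1, 9, 39, 17)
`print(y)` → prints (9, 1, 9)

Answer:
[1, 4, 3, 73, 55]
(9, 1, 9)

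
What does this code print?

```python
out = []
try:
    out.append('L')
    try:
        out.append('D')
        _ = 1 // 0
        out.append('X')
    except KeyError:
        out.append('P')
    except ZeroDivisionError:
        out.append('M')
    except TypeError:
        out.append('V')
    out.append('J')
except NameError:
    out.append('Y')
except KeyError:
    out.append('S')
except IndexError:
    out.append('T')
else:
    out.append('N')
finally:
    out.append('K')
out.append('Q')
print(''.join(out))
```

Execution trace: 'L' (try body) → 'D' (inner try body) → 'M' (inner except ZeroDivisionError) → 'J' (try body, no exception) → 'N' (else) → 'K' (finally) → 'Q' (after the try/except). Output: LDMJNKQ

Answer: LDMJNKQ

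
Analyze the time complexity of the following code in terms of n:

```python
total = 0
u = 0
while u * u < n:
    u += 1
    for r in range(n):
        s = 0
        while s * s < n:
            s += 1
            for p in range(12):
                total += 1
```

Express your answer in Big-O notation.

Each loop level contributes: √n × n × √n × 1. Multiplying the contributions gives O(n^2).

Answer: O(n^2)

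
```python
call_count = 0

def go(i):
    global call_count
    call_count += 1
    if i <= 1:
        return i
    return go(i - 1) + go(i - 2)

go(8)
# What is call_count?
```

Calls(i) = 1 + Calls(i-1) + Calls(i-2); Calls(0)=Calls(1)=1. For i=8 this gives 67.

Answer: 67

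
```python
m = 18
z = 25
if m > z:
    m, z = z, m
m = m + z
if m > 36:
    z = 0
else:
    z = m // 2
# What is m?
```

Trace:
`m = 18` → m = 18
`z = 25` → z = 25
`if m > z: ...` → m > z is False → no variable changes
`m = m + z` → m = 43
`if m > 36: ...` → m > 36 is True → z = 0
So m = 43

Answer: 43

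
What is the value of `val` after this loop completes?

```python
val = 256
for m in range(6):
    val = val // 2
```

Halve 6 times: 256 // 2^6 = 4
`val` takes the values: 256 → 128 → 64 → 32 → 16 → 8 → 4

Answer: 4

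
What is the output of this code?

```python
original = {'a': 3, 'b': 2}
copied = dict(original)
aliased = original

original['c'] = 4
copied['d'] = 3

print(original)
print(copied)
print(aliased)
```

Key concept: dict() creates copy, assignment creates alias.
Step by step:
`original = {'a': 3, 'b': 2}` → original = {'a': 3, 'b': 2}
`copied = dict(original)` → copied = {'a': 3, 'b': 2}
`aliased = original` → aliased = {'a': 3, 'b': 2} (same object as original)
`original['c'] = 4` → original = {'a': 3, 'b': 2, 'c': 4} (same object as aliased); aliased = {'a': 3, 'b': 2, 'c': 4} (same object as original)
`copied['d'] = 3` → copied = {'a': 3, 'b': 2, 'd': 3}
`print(original)` → prints {'a': 3, 'b': 2, 'c': 4}
`print(copied)` → prints {'a': 3, 'b': 2, 'd': 3}
`print(aliased)` → prints {'a': 3, 'b': 2, 'c': 4}

Answer:
{'a': 3, 'b': 2, 'c': 4}
{'a': 3, 'b': 2, 'd': 3}
{'a': 3, 'b': 2, 'c': 4}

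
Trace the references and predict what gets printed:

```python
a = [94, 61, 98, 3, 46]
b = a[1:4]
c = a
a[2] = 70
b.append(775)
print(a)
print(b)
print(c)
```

Key concept: slice vs alias.
Step by step:
`a = [94, 61, 98, 3, 46]` → a = [94, 61, 98, 3, 46]
`b = a[1:4]` → b = [61, 98, 3]
`c = a` → c = [94, 61, 98, 3, 46] (same object as a)
`a[2] = 70` → a = [94, 61, 70, 3, 46] (same object as c); c = [94, 61, 70, 3, 46] (same object as a)
`b.append(775)` → b = [61, 98, 3, 775]
`print(a)` → prints [94, 61, 70, 3, 46]
`print(b)` → prints [61, 98, 3, 775]
`print(c)` → prints [94, 61, 70, 3, 46]

Answer:
[94, 61, 70, 3, 46]
[61, 98, 3, 775]
[94, 61, 70, 3, 46]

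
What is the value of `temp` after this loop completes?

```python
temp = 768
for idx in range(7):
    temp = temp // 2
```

Halve 7 times: 768 // 2^7 = 6
`temp` takes the values: 768 → 384 → 192 → 96 → 48 → 24 → 12 → 6

Answer: 6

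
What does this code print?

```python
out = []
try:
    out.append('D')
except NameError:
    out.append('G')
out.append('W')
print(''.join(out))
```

Execution trace: 'D' (try body, no exception) → 'W' (after the try/except). Output: DW

Answer: DW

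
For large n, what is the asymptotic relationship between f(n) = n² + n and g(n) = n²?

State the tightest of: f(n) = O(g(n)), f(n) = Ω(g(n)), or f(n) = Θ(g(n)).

n² + n vs n²: f(n) = Θ(g(n)) — they are asymptotically equivalent (lower-order n term is dominated).

Answer: f(n) = Θ(g(n)) — they are asymptotically equivalent (lower-order n term is dominated).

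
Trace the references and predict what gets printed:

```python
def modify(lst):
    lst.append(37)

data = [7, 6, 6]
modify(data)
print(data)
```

Key concept: function modifies passed list.
Step by step:
`data = [7, 6, 6]` → data = [7, 6, 6]
`modify(data)` → data = [7, 6, 6, 37]
`print(data)` → prints [7, 6, 6, 37]

Answer: [7, 6, 6, 37]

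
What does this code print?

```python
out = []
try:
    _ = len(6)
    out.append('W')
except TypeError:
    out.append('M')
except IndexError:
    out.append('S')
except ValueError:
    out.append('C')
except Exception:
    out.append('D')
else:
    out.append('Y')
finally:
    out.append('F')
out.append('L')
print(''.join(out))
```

Execution trace: 'M' (except TypeError) → 'F' (finally) → 'L' (after the try/except). Output: MFL

Answer: MFL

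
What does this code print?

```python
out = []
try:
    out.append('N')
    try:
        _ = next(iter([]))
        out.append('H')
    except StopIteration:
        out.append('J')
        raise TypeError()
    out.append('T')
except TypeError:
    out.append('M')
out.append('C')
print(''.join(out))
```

Execution trace: 'N' (try body) → 'J' (inner except StopIteration) → 'M' (except TypeError) → 'C' (after the try/except). Output: NJMC

Answer: NJMC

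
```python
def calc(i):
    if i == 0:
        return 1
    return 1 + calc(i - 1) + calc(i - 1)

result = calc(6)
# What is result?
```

calc(i) = 1 + 2·calc(i-1), calc(0)=1. Closed form: (1+1)·2^6 - 1 = 127.

Answer: 127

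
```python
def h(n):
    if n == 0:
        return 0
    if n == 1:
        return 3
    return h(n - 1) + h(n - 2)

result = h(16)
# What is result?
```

Build up from base cases: h(0)=0, h(1)=3, h(2)=3, h(3)=6, h(4)=9, h(5)=15, h(6)=24, ..., h(16)=2961

Answer: 2961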